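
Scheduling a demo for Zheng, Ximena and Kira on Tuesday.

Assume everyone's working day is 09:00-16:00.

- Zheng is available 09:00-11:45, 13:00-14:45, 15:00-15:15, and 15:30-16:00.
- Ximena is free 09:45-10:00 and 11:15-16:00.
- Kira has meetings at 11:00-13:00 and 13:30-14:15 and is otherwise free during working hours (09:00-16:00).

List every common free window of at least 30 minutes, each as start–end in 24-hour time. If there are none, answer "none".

Kira free within 09:00–16:00: 09:00–11:00, 13:00–13:30, 14:15–16:00.
Zheng ∩ Ximena: 09:45–10:00, 11:15–11:45, 13:00–14:45, 15:00–15:15, 15:30–16:00.
Zheng ∩ Ximena ∩ Kira: 09:45–10:00, 13:00–13:30, 14:15–14:45, 15:00–15:15, 15:30–16:00.
Windows ≥ 30 min: 13:00–13:30, 14:15–14:45, 15:30–16:00.

13:00–13:30, 14:15–14:45, 15:30–16:00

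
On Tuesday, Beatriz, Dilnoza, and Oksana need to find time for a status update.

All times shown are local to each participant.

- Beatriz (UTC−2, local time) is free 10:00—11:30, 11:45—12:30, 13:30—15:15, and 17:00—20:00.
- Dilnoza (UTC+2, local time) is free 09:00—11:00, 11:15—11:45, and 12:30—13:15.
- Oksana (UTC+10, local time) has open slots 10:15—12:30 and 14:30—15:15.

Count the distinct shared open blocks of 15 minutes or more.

Beatriz → UTC: 12:00–13:30, 13:45–14:30, 15:30–17:15, 19:00–22:00.
Dilnoza → UTC: 07:00–09:00, 09:15–09:45, 10:30–11:15.
Oksana → UTC: 00:15–02:30, 04:30–05:15.
Beatriz ∩ Dilnoza: (none).
Beatriz ∩ Dilnoza ∩ Oksana: (none).
Windows ≥ 15 min: (none).
That's 0 windows.

0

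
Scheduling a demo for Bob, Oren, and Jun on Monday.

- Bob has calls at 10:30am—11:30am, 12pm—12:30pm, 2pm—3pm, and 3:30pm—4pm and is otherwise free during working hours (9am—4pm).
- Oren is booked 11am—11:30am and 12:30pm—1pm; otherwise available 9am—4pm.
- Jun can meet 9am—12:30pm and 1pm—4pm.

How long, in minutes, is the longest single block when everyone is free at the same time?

Bob free within 09:00–16:00: 09:00–10:30, 11:30–12:00, 12:30–14:00, 15:00–15:30.
Oren free within 09:00–16:00: 09:00–11:00, 11:30–12:30, 13:00–16:00.
Bob ∩ Oren: 09:00–10:30, 11:30–12:00, 13:00–14:00, 15:00–15:30.
Bob ∩ Oren ∩ Jun: 09:00–10:30, 11:30–12:00, 13:00–14:00, 15:00–15:30.
Common window lengths: 90, 30, 60, 30 min; longest is 90.

90 minutes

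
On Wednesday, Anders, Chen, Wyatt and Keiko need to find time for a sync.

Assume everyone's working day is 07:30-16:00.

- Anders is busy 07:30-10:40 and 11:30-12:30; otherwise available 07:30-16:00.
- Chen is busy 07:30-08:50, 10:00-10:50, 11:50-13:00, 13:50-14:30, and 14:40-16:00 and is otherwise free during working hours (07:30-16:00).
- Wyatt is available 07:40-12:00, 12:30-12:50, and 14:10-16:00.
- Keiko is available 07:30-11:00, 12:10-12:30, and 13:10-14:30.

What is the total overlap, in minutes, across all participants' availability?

Anders free within 07:30–16:00: 10:40–11:30, 12:30–16:00.
Chen free within 07:30–16:00: 08:50–10:00, 10:50–11:50, 13:00–13:50, 14:30–14:40.
Anders ∩ Chen: 10:50–11:30, 13:00–13:50, 14:30–14:40.
Anders ∩ Chen ∩ Wyatt: 10:50–11:30, 14:30–14:40.
Anders ∩ Chen ∩ Wyatt ∩ Keiko: 10:50–11:00.
Total common minutes: 10.

10 minutes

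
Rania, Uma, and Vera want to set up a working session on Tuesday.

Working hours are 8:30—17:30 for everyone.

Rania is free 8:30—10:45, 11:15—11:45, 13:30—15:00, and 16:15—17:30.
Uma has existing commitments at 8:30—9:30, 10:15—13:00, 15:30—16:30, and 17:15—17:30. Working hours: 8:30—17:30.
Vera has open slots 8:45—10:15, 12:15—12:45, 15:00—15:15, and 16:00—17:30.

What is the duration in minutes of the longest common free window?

45 minutes

Uma free within 08:30–17:30: 09:30–10:15, 13:00–15:30, 16:30–17:15.
Rania ∩ Uma: 09:30–10:15, 13:30–15:00, 16:30–17:15.
Rania ∩ Uma ∩ Vera: 09:30–10:15, 16:30–17:15.
Common window lengths: 45, 45 min; longest is 45.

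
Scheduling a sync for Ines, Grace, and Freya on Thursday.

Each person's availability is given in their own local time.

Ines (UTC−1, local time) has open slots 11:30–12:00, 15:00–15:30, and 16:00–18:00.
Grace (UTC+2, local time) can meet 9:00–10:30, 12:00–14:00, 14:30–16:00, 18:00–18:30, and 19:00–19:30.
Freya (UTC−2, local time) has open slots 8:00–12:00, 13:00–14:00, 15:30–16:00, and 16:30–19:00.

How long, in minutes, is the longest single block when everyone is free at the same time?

30 minutes

Ines → UTC: 12:30–13:00, 16:00–16:30, 17:00–19:00.
Grace → UTC: 07:00–08:30, 10:00–12:00, 12:30–14:00, 16:00–16:30, 17:00–17:30.
Freya → UTC: 10:00–14:00, 15:00–16:00, 17:30–18:00, 18:30–21:00.
Ines ∩ Grace: 12:30–13:00, 16:00–16:30, 17:00–17:30.
Ines ∩ Grace ∩ Freya: 12:30–13:00.
Single common window of 30 minutes.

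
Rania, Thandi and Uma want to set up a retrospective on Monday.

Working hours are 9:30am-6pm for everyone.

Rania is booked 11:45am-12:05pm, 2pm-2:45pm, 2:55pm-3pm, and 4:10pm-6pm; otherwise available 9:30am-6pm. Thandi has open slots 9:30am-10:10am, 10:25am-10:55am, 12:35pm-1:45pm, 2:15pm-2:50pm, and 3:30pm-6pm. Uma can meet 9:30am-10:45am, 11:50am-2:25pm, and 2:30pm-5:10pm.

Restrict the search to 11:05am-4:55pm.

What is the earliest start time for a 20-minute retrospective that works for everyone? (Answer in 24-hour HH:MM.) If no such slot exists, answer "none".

12:35

Rania free within 09:30–18:00: 09:30–11:45, 12:05–14:00, 14:45–14:55, 15:00–16:10.
Rania ∩ Thandi: 09:30–10:10, 10:25–10:55, 12:35–13:45, 14:45–14:50, 15:30–16:10.
Rania ∩ Thandi ∩ Uma: 09:30–10:10, 10:25–10:45, 12:35–13:45, 14:45–14:50, 15:30–16:10.
Restricted to 11:05–16:55: 12:35–13:45, 14:45–14:50, 15:30–16:10.
Windows ≥ 20 min: 12:35–13:45, 15:30–16:10.
Earliest such window starts at 12:35.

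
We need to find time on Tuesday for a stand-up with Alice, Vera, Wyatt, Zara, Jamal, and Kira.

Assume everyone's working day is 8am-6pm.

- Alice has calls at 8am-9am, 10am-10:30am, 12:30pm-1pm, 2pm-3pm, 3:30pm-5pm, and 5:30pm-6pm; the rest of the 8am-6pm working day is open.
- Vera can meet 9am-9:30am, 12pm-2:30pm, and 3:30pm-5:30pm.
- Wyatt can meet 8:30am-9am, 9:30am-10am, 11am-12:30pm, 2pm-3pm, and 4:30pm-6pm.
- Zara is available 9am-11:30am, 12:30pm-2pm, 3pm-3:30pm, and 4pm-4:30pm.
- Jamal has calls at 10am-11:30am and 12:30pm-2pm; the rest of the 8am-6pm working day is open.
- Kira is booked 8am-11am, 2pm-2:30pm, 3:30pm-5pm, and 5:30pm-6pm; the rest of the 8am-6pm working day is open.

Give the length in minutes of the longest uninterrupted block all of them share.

0 minutes

Alice free within 08:00–18:00: 09:00–10:00, 10:30–12:30, 13:00–14:00, 15:00–15:30, 17:00–17:30.
Jamal free within 08:00–18:00: 08:00–10:00, 11:30–12:30, 14:00–18:00.
Kira free within 08:00–18:00: 11:00–14:00, 14:30–15:30, 17:00–17:30.
Alice ∩ Vera: 09:00–09:30, 12:00–12:30, 13:00–14:00, 17:00–17:30.
Alice ∩ Vera ∩ Wyatt: 12:00–12:30, 17:00–17:30.
Alice ∩ Vera ∩ Wyatt ∩ Zara: (none).
Alice ∩ Vera ∩ Wyatt ∩ Zara ∩ Jamal: (none).
Alice ∩ Vera ∩ Wyatt ∩ Zara ∩ Jamal ∩ Kira: (none).
No common window.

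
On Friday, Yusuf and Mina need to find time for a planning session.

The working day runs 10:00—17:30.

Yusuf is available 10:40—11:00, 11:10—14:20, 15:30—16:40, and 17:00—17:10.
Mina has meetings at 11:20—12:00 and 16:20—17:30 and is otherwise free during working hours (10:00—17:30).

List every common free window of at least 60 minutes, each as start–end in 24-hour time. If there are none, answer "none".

Mina free within 10:00–17:30: 10:00–11:20, 12:00–16:20.
Yusuf ∩ Mina: 10:40–11:00, 11:10–11:20, 12:00–14:20, 15:30–16:20.
Windows ≥ 60 min: 12:00–14:20.

12:00–14:20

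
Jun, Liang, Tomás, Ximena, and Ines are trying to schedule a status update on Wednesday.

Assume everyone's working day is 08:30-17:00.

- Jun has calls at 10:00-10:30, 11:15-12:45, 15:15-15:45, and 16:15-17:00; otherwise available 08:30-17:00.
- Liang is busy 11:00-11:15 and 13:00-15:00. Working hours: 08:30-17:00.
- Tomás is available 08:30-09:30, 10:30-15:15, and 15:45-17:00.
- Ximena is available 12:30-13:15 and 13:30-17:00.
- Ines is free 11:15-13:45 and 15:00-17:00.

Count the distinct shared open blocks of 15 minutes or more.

3

Jun free within 08:30–17:00: 08:30–10:00, 10:30–11:15, 12:45–15:15, 15:45–16:15.
Liang free within 08:30–17:00: 08:30–11:00, 11:15–13:00, 15:00–17:00.
Jun ∩ Liang: 08:30–10:00, 10:30–11:00, 12:45–13:00, 15:00–15:15, 15:45–16:15.
Jun ∩ Liang ∩ Tomás: 08:30–09:30, 10:30–11:00, 12:45–13:00, 15:00–15:15, 15:45–16:15.
Jun ∩ Liang ∩ Tomás ∩ Ximena: 12:45–13:00, 15:00–15:15, 15:45–16:15.
Jun ∩ Liang ∩ Tomás ∩ Ximena ∩ Ines: 12:45–13:00, 15:00–15:15, 15:45–16:15.
Windows ≥ 15 min: 12:45–13:00, 15:00–15:15, 15:45–16:15.
That's 3 windows.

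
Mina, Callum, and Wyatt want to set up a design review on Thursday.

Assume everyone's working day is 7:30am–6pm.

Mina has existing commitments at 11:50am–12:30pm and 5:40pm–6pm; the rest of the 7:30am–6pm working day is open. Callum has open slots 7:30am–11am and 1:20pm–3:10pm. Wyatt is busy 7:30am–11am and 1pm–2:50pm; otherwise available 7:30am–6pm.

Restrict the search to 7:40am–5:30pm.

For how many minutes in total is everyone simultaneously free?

Mina free within 07:30–18:00: 07:30–11:50, 12:30–17:40.
Wyatt free within 07:30–18:00: 11:00–13:00, 14:50–18:00.
Mina ∩ Callum: 07:30–11:00, 13:20–15:10.
Mina ∩ Callum ∩ Wyatt: 14:50–15:10.
Restricted to 07:40–17:30: 14:50–15:10.
Total common minutes: 20.

20 minutes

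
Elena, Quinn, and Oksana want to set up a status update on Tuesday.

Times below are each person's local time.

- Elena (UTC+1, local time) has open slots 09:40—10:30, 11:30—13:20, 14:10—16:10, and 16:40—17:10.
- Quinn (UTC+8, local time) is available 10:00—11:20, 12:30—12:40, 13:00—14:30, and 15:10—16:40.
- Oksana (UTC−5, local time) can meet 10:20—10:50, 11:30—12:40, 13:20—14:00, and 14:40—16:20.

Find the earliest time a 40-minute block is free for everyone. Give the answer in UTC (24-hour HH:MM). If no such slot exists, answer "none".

none

Elena → UTC: 08:40–09:30, 10:30–12:20, 13:10–15:10, 15:40–16:10.
Quinn → UTC: 02:00–03:20, 04:30–04:40, 05:00–06:30, 07:10–08:40.
Oksana → UTC: 15:20–15:50, 16:30–17:40, 18:20–19:00, 19:40–21:20.
Elena ∩ Quinn: (none).
Elena ∩ Quinn ∩ Oksana: (none).
Windows ≥ 40 min: (none).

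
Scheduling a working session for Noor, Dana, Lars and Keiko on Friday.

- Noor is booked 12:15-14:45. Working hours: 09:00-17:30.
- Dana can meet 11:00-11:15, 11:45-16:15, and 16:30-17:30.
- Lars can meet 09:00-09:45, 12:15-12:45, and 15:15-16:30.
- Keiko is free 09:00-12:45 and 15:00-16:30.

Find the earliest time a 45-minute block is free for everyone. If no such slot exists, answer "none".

Noor free within 09:00–17:30: 09:00–12:15, 14:45–17:30.
Noor ∩ Dana: 11:00–11:15, 11:45–12:15, 14:45–16:15, 16:30–17:30.
Noor ∩ Dana ∩ Lars: 15:15–16:15.
Noor ∩ Dana ∩ Lars ∩ Keiko: 15:15–16:15.
Windows ≥ 45 min: 15:15–16:15.
Earliest such window starts at 15:15.

15:15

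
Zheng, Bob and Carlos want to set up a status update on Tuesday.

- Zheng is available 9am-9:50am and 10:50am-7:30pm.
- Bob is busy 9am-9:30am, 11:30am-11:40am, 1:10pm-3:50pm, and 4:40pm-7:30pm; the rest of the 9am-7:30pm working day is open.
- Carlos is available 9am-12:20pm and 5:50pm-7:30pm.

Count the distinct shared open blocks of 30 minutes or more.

Bob free within 09:00–19:30: 09:30–11:30, 11:40–13:10, 15:50–16:40.
Zheng ∩ Bob: 09:30–09:50, 10:50–11:30, 11:40–13:10, 15:50–16:40.
Zheng ∩ Bob ∩ Carlos: 09:30–09:50, 10:50–11:30, 11:40–12:20.
Windows ≥ 30 min: 10:50–11:30, 11:40–12:20.
That's 2 windows.

2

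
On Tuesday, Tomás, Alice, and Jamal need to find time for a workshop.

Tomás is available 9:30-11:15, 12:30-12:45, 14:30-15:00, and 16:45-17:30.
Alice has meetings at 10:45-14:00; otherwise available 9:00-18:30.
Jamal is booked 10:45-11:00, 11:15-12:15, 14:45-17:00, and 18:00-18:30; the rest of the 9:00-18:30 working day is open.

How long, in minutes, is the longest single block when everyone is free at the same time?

75 minutes

Alice free within 09:00–18:30: 09:00–10:45, 14:00–18:30.
Jamal free within 09:00–18:30: 09:00–10:45, 11:00–11:15, 12:15–14:45, 17:00–18:00.
Tomás ∩ Alice: 09:30–10:45, 14:30–15:00, 16:45–17:30.
Tomás ∩ Alice ∩ Jamal: 09:30–10:45, 14:30–14:45, 17:00–17:30.
Common window lengths: 75, 15, 30 min; longest is 75.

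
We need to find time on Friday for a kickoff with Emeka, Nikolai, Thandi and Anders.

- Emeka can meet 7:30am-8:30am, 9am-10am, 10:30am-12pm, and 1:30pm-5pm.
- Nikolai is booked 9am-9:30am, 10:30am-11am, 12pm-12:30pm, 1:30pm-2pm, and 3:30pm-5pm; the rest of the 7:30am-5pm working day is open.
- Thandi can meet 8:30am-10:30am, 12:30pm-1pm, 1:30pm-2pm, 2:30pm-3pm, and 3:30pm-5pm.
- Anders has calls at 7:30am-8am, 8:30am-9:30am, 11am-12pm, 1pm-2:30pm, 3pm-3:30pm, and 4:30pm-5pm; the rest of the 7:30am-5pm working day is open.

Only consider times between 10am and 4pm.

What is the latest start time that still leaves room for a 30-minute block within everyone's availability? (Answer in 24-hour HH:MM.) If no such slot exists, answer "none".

14:30

Nikolai free within 07:30–17:00: 07:30–09:00, 09:30–10:30, 11:00–12:00, 12:30–13:30, 14:00–15:30.
Anders free within 07:30–17:00: 08:00–08:30, 09:30–11:00, 12:00–13:00, 14:30–15:00, 15:30–16:30.
Emeka ∩ Nikolai: 07:30–08:30, 09:30–10:00, 11:00–12:00, 14:00–15:30.
Emeka ∩ Nikolai ∩ Thandi: 09:30–10:00, 14:30–15:00.
Emeka ∩ Nikolai ∩ Thandi ∩ Anders: 09:30–10:00, 14:30–15:00.
Restricted to 10:00–16:00: 14:30–15:00.
Windows ≥ 30 min: 14:30–15:00.
Latest start in the last window 14:30–15:00 is 15:00 − 30 min = 14:30.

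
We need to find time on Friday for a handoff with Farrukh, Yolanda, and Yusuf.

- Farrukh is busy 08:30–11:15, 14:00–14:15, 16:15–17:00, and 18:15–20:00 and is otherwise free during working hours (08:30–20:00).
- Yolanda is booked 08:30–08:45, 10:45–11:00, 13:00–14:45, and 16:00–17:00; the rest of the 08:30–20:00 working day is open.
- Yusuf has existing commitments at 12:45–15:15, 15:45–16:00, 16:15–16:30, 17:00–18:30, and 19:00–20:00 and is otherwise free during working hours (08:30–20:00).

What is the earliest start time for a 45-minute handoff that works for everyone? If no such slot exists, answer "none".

11:15

Farrukh free within 08:30–20:00: 11:15–14:00, 14:15–16:15, 17:00–18:15.
Yolanda free within 08:30–20:00: 08:45–10:45, 11:00–13:00, 14:45–16:00, 17:00–20:00.
Yusuf free within 08:30–20:00: 08:30–12:45, 15:15–15:45, 16:00–16:15, 16:30–17:00, 18:30–19:00.
Farrukh ∩ Yolanda: 11:15–13:00, 14:45–16:00, 17:00–18:15.
Farrukh ∩ Yolanda ∩ Yusuf: 11:15–12:45, 15:15–15:45.
Windows ≥ 45 min: 11:15–12:45.
Earliest such window starts at 11:15.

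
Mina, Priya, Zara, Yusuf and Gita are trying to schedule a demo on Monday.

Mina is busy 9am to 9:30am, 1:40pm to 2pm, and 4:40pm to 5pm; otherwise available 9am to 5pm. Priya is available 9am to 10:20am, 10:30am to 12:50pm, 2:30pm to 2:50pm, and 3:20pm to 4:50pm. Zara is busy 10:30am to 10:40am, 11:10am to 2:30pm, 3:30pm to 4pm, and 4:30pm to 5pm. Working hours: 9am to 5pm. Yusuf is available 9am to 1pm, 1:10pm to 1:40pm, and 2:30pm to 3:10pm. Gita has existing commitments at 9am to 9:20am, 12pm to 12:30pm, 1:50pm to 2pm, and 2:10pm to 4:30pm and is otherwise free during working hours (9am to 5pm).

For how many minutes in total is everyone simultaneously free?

Mina free within 09:00–17:00: 09:30–13:40, 14:00–16:40.
Zara free within 09:00–17:00: 09:00–10:30, 10:40–11:10, 14:30–15:30, 16:00–16:30.
Gita free within 09:00–17:00: 09:20–12:00, 12:30–13:50, 14:00–14:10, 16:30–17:00.
Mina ∩ Priya: 09:30–10:20, 10:30–12:50, 14:30–14:50, 15:20–16:40.
Mina ∩ Priya ∩ Zara: 09:30–10:20, 10:40–11:10, 14:30–14:50, 15:20–15:30, 16:00–16:30.
Mina ∩ Priya ∩ Zara ∩ Yusuf: 09:30–10:20, 10:40–11:10, 14:30–14:50.
Mina ∩ Priya ∩ Zara ∩ Yusuf ∩ Gita: 09:30–10:20, 10:40–11:10.
Total common minutes: 50 + 30 = 80.

80 minutes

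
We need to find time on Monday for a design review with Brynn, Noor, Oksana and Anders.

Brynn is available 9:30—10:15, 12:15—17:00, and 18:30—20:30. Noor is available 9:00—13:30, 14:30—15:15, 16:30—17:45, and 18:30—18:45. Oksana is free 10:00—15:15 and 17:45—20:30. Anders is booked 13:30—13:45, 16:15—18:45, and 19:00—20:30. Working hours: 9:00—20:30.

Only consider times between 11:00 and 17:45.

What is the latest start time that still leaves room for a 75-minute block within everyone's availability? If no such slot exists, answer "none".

Anders free within 09:00–20:30: 09:00–13:30, 13:45–16:15, 18:45–19:00.
Brynn ∩ Noor: 09:30–10:15, 12:15–13:30, 14:30–15:15, 16:30–17:00, 18:30–18:45.
Brynn ∩ Noor ∩ Oksana: 10:00–10:15, 12:15–13:30, 14:30–15:15, 18:30–18:45.
Brynn ∩ Noor ∩ Oksana ∩ Anders: 10:00–10:15, 12:15–13:30, 14:30–15:15.
Restricted to 11:00–17:45: 12:15–13:30, 14:30–15:15.
Windows ≥ 75 min: 12:15–13:30.
Latest start in the last window 12:15–13:30 is 13:30 − 75 min = 12:15.

12:15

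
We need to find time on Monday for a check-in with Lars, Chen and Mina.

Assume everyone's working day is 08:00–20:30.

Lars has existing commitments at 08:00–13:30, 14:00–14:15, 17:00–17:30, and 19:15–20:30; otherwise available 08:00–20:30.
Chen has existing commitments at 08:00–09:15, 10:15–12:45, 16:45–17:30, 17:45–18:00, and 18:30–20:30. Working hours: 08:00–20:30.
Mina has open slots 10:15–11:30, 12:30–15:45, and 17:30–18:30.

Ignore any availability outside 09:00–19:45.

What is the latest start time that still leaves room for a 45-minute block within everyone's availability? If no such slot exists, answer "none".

Lars free within 08:00–20:30: 13:30–14:00, 14:15–17:00, 17:30–19:15.
Chen free within 08:00–20:30: 09:15–10:15, 12:45–16:45, 17:30–17:45, 18:00–18:30.
Lars ∩ Chen: 13:30–14:00, 14:15–16:45, 17:30–17:45, 18:00–18:30.
Lars ∩ Chen ∩ Mina: 13:30–14:00, 14:15–15:45, 17:30–17:45, 18:00–18:30.
Restricted to 09:00–19:45: 13:30–14:00, 14:15–15:45, 17:30–17:45, 18:00–18:30.
Windows ≥ 45 min: 14:15–15:45.
Latest start in the last window 14:15–15:45 is 15:45 − 45 min = 15:00.

15:00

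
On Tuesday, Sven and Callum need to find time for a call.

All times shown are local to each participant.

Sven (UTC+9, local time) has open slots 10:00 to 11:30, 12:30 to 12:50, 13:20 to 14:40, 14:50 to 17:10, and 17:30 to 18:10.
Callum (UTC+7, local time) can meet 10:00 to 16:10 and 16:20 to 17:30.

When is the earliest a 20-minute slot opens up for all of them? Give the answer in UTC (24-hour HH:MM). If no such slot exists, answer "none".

Sven → UTC: 01:00–02:30, 03:30–03:50, 04:20–05:40, 05:50–08:10, 08:30–09:10.
Callum → UTC: 03:00–09:10, 09:20–10:30.
Sven ∩ Callum: 03:30–03:50, 04:20–05:40, 05:50–08:10, 08:30–09:10.
Windows ≥ 20 min: 03:30–03:50, 04:20–05:40, 05:50–08:10, 08:30–09:10.
Earliest such window starts at 03:30.

03:30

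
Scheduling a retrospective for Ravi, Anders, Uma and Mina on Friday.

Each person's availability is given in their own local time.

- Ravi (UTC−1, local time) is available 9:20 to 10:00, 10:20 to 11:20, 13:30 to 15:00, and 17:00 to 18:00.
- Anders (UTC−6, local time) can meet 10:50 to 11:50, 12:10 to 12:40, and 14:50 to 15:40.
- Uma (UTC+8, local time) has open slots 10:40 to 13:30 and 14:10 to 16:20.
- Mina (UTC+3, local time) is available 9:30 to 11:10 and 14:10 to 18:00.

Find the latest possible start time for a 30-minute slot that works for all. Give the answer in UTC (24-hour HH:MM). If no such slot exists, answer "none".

Ravi → UTC: 10:20–11:00, 11:20–12:20, 14:30–16:00, 18:00–19:00.
Anders → UTC: 16:50–17:50, 18:10–18:40, 20:50–21:40.
Uma → UTC: 02:40–05:30, 06:10–08:20.
Mina → UTC: 06:30–08:10, 11:10–15:00.
Ravi ∩ Anders: 18:10–18:40.
Ravi ∩ Anders ∩ Uma: (none).
Ravi ∩ Anders ∩ Uma ∩ Mina: (none).
Windows ≥ 30 min: (none).

none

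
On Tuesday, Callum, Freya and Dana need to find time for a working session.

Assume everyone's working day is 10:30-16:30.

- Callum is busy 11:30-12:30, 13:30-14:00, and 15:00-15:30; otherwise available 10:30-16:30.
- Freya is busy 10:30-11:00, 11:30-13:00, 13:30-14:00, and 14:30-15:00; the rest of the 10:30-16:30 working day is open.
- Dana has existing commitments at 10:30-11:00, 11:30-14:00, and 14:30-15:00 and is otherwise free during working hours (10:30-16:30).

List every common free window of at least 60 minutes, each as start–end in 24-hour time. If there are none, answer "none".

Callum free within 10:30–16:30: 10:30–11:30, 12:30–13:30, 14:00–15:00, 15:30–16:30.
Freya free within 10:30–16:30: 11:00–11:30, 13:00–13:30, 14:00–14:30, 15:00–16:30.
Dana free within 10:30–16:30: 11:00–11:30, 14:00–14:30, 15:00–16:30.
Callum ∩ Freya: 11:00–11:30, 13:00–13:30, 14:00–14:30, 15:30–16:30.
Callum ∩ Freya ∩ Dana: 11:00–11:30, 14:00–14:30, 15:30–16:30.
Windows ≥ 60 min: 15:30–16:30.

15:30–16:30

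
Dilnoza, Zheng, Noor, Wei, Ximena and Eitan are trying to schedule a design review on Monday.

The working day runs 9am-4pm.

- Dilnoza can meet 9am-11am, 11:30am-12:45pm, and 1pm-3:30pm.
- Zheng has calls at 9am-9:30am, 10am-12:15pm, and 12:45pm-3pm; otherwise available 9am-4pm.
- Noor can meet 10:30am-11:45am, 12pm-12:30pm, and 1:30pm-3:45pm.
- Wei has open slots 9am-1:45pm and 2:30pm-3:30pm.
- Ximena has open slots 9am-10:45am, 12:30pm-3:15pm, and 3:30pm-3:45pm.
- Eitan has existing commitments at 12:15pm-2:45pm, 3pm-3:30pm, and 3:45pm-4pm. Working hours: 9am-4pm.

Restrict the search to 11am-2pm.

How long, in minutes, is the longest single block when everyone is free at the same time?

0 minutes

Zheng free within 09:00–16:00: 09:30–10:00, 12:15–12:45, 15:00–16:00.
Eitan free within 09:00–16:00: 09:00–12:15, 14:45–15:00, 15:30–15:45.
Dilnoza ∩ Zheng: 09:30–10:00, 12:15–12:45, 15:00–15:30.
Dilnoza ∩ Zheng ∩ Noor: 12:15–12:30, 15:00–15:30.
Dilnoza ∩ Zheng ∩ Noor ∩ Wei: 12:15–12:30, 15:00–15:30.
Dilnoza ∩ Zheng ∩ Noor ∩ Wei ∩ Ximena: 15:00–15:15.
Dilnoza ∩ Zheng ∩ Noor ∩ Wei ∩ Ximena ∩ Eitan: (none).
Restricted to 11:00–14:00: (none).
No common window.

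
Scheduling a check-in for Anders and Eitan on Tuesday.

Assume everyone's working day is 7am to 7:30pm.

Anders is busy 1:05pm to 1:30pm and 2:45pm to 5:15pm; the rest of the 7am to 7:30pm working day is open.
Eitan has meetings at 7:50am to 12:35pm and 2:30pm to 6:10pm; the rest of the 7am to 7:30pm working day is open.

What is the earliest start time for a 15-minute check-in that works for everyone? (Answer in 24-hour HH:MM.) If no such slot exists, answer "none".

Anders free within 07:00–19:30: 07:00–13:05, 13:30–14:45, 17:15–19:30.
Eitan free within 07:00–19:30: 07:00–07:50, 12:35–14:30, 18:10–19:30.
Anders ∩ Eitan: 07:00–07:50, 12:35–13:05, 13:30–14:30, 18:10–19:30.
Windows ≥ 15 min: 07:00–07:50, 12:35–13:05, 13:30–14:30, 18:10–19:30.
Earliest such window starts at 07:00.

07:00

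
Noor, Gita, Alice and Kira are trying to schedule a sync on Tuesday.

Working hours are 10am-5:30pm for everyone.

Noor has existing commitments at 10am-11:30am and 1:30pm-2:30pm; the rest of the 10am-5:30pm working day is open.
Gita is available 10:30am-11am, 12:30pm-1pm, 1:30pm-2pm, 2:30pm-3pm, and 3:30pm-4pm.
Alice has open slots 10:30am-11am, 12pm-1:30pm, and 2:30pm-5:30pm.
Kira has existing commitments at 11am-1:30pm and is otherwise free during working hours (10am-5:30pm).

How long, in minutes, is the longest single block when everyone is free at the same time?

30 minutes

Noor free within 10:00–17:30: 11:30–13:30, 14:30–17:30.
Kira free within 10:00–17:30: 10:00–11:00, 13:30–17:30.
Noor ∩ Gita: 12:30–13:00, 14:30–15:00, 15:30–16:00.
Noor ∩ Gita ∩ Alice: 12:30–13:00, 14:30–15:00, 15:30–16:00.
Noor ∩ Gita ∩ Alice ∩ Kira: 14:30–15:00, 15:30–16:00.
Common window lengths: 30, 30 min; longest is 30.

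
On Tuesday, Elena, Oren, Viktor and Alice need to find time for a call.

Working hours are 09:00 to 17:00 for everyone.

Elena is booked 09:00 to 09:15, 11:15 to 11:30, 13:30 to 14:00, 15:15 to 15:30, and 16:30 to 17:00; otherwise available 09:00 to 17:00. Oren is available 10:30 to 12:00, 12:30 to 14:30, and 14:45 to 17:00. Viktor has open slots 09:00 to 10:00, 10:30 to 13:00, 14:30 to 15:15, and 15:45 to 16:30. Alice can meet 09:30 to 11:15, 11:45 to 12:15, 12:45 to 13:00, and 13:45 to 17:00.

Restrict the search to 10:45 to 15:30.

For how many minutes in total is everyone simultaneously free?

90 minutes

Elena free within 09:00–17:00: 09:15–11:15, 11:30–13:30, 14:00–15:15, 15:30–16:30.
Elena ∩ Oren: 10:30–11:15, 11:30–12:00, 12:30–13:30, 14:00–14:30, 14:45–15:15, 15:30–16:30.
Elena ∩ Oren ∩ Viktor: 10:30–11:15, 11:30–12:00, 12:30–13:00, 14:45–15:15, 15:45–16:30.
Elena ∩ Oren ∩ Viktor ∩ Alice: 10:30–11:15, 11:45–12:00, 12:45–13:00, 14:45–15:15, 15:45–16:30.
Restricted to 10:45–15:30: 10:45–11:15, 11:45–12:00, 12:45–13:00, 14:45–15:15.
Total common minutes: 30 + 15 + 15 + 30 = 90.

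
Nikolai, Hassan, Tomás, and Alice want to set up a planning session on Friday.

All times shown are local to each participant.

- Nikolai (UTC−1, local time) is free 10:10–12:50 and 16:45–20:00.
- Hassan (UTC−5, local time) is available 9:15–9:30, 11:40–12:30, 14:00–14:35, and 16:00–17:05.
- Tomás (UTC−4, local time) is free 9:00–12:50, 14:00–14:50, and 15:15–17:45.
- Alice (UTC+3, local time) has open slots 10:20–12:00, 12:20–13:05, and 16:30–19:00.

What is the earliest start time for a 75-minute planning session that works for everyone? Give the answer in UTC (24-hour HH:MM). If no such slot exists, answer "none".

Nikolai → UTC: 11:10–13:50, 17:45–21:00.
Hassan → UTC: 14:15–14:30, 16:40–17:30, 19:00–19:35, 21:00–22:05.
Tomás → UTC: 13:00–16:50, 18:00–18:50, 19:15–21:45.
Alice → UTC: 07:20–09:00, 09:20–10:05, 13:30–16:00.
Nikolai ∩ Hassan: 19:00–19:35.
Nikolai ∩ Hassan ∩ Tomás: 19:15–19:35.
Nikolai ∩ Hassan ∩ Tomás ∩ Alice: (none).
Windows ≥ 75 min: (none).

none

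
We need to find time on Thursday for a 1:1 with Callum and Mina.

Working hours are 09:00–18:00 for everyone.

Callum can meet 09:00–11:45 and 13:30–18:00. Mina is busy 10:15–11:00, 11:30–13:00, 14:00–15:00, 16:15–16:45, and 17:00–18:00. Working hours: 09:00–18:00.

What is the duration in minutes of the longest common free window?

75 minutes

Mina free within 09:00–18:00: 09:00–10:15, 11:00–11:30, 13:00–14:00, 15:00–16:15, 16:45–17:00.
Callum ∩ Mina: 09:00–10:15, 11:00–11:30, 13:30–14:00, 15:00–16:15, 16:45–17:00.
Common window lengths: 75, 30, 30, 75, 15 min; longest is 75.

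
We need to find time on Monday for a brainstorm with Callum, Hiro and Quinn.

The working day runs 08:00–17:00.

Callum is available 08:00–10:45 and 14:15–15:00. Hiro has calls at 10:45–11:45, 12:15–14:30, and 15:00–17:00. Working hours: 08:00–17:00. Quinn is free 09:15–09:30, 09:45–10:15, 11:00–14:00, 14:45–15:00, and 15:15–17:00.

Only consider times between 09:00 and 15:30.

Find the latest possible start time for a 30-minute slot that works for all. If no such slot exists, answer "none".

Hiro free within 08:00–17:00: 08:00–10:45, 11:45–12:15, 14:30–15:00.
Callum ∩ Hiro: 08:00–10:45, 14:30–15:00.
Callum ∩ Hiro ∩ Quinn: 09:15–09:30, 09:45–10:15, 14:45–15:00.
Restricted to 09:00–15:30: 09:15–09:30, 09:45–10:15, 14:45–15:00.
Windows ≥ 30 min: 09:45–10:15.
Latest start in the last window 09:45–10:15 is 10:15 − 30 min = 09:45.

09:45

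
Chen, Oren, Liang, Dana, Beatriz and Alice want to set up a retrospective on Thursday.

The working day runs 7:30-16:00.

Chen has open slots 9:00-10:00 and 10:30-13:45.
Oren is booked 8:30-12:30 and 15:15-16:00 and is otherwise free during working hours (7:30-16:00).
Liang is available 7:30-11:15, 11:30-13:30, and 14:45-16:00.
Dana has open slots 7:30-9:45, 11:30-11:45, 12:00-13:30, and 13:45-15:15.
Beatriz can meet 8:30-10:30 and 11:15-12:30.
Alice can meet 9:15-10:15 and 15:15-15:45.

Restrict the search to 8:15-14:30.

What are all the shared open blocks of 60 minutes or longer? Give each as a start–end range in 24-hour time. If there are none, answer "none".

Oren free within 07:30–16:00: 07:30–08:30, 12:30–15:15.
Chen ∩ Oren: 12:30–13:45.
Chen ∩ Oren ∩ Liang: 12:30–13:30.
Chen ∩ Oren ∩ Liang ∩ Dana: 12:30–13:30.
Chen ∩ Oren ∩ Liang ∩ Dana ∩ Beatriz: (none).
Chen ∩ Oren ∩ Liang ∩ Dana ∩ Beatriz ∩ Alice: (none).
Restricted to 08:15–14:30: (none).
Windows ≥ 60 min: (none).

none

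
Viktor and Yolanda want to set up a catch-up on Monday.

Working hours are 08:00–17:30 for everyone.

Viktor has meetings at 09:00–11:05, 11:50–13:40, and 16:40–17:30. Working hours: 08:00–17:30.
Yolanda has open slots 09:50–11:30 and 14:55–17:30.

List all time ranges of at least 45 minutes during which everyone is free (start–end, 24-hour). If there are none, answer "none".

14:55–16:40

Viktor free within 08:00–17:30: 08:00–09:00, 11:05–11:50, 13:40–16:40.
Viktor ∩ Yolanda: 11:05–11:30, 14:55–16:40.
Windows ≥ 45 min: 14:55–16:40.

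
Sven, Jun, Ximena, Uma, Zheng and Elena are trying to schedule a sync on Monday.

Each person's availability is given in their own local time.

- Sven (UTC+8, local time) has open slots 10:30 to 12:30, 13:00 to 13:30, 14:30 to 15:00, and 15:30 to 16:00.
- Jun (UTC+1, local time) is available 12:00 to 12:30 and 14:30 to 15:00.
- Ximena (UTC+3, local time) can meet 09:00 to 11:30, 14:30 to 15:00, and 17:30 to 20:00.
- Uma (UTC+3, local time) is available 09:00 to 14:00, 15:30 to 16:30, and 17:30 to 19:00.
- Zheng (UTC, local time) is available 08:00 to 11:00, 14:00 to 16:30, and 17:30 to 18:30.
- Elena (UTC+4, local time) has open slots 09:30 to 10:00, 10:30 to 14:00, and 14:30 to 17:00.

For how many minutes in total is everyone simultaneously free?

0 minutes

Sven → UTC: 02:30–04:30, 05:00–05:30, 06:30–07:00, 07:30–08:00.
Jun → UTC: 11:00–11:30, 13:30–14:00.
Ximena → UTC: 06:00–08:30, 11:30–12:00, 14:30–17:00.
Uma → UTC: 06:00–11:00, 12:30–13:30, 14:30–16:00.
Zheng → UTC: 08:00–11:00, 14:00–16:30, 17:30–18:30.
Elena → UTC: 05:30–06:00, 06:30–10:00, 10:30–13:00.
Sven ∩ Jun: (none).
Sven ∩ Jun ∩ Ximena: (none).
Sven ∩ Jun ∩ Ximena ∩ Uma: (none).
Sven ∩ Jun ∩ Ximena ∩ Uma ∩ Zheng: (none).
Sven ∩ Jun ∩ Ximena ∩ Uma ∩ Zheng ∩ Elena: (none).
Total common minutes: 0.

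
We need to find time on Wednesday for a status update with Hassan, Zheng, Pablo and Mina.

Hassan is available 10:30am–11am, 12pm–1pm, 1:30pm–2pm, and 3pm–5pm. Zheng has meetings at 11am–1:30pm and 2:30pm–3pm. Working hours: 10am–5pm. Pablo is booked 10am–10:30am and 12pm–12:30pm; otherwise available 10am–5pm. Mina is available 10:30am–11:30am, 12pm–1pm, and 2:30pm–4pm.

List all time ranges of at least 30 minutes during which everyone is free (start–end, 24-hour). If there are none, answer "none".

10:30–11:00, 15:00–16:00

Zheng free within 10:00–17:00: 10:00–11:00, 13:30–14:30, 15:00–17:00.
Pablo free within 10:00–17:00: 10:30–12:00, 12:30–17:00.
Hassan ∩ Zheng: 10:30–11:00, 13:30–14:00, 15:00–17:00.
Hassan ∩ Zheng ∩ Pablo: 10:30–11:00, 13:30–14:00, 15:00–17:00.
Hassan ∩ Zheng ∩ Pablo ∩ Mina: 10:30–11:00, 15:00–16:00.
Windows ≥ 30 min: 10:30–11:00, 15:00–16:00.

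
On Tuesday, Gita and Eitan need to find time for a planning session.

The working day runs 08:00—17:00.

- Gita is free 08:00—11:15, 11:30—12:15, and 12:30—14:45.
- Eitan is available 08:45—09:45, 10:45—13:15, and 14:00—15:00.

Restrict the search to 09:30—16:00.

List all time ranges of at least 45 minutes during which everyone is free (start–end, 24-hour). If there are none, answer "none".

11:30–12:15, 12:30–13:15, 14:00–14:45

Gita ∩ Eitan: 08:45–09:45, 10:45–11:15, 11:30–12:15, 12:30–13:15, 14:00–14:45.
Restricted to 09:30–16:00: 09:30–09:45, 10:45–11:15, 11:30–12:15, 12:30–13:15, 14:00–14:45.
Windows ≥ 45 min: 11:30–12:15, 12:30–13:15, 14:00–14:45.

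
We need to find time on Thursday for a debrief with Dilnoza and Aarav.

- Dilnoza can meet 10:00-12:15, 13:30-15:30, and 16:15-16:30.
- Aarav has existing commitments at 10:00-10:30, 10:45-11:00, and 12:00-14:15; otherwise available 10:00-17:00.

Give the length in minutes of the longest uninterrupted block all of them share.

Aarav free within 10:00–17:00: 10:30–10:45, 11:00–12:00, 14:15–17:00.
Dilnoza ∩ Aarav: 10:30–10:45, 11:00–12:00, 14:15–15:30, 16:15–16:30.
Common window lengths: 15, 60, 75, 15 min; longest is 75.

75 minutes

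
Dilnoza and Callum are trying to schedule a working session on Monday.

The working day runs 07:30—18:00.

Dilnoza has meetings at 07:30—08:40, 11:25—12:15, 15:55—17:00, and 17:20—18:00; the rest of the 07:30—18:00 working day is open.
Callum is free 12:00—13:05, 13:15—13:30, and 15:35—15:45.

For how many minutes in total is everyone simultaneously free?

75 minutes

Dilnoza free within 07:30–18:00: 08:40–11:25, 12:15–15:55, 17:00–17:20.
Dilnoza ∩ Callum: 12:15–13:05, 13:15–13:30, 15:35–15:45.
Total common minutes: 50 + 15 + 10 = 75.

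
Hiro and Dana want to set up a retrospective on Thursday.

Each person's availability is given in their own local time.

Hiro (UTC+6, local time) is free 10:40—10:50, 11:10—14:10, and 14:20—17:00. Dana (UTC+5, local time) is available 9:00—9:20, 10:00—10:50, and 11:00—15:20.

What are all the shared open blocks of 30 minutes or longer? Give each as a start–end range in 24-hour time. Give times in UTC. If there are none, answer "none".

Hiro → UTC: 04:40–04:50, 05:10–08:10, 08:20–11:00.
Dana → UTC: 04:00–04:20, 05:00–05:50, 06:00–10:20.
Hiro ∩ Dana: 05:10–05:50, 06:00–08:10, 08:20–10:20.
Windows ≥ 30 min: 05:10–05:50, 06:00–08:10, 08:20–10:20.

05:10–05:50, 06:00–08:10, 08:20–10:20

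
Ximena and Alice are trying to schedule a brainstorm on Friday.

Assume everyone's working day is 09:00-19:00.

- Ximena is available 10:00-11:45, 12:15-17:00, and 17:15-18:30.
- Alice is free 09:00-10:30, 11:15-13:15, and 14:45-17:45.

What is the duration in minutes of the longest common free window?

Ximena ∩ Alice: 10:00–10:30, 11:15–11:45, 12:15–13:15, 14:45–17:00, 17:15–17:45.
Common window lengths: 30, 30, 60, 135, 30 min; longest is 135.

135 minutes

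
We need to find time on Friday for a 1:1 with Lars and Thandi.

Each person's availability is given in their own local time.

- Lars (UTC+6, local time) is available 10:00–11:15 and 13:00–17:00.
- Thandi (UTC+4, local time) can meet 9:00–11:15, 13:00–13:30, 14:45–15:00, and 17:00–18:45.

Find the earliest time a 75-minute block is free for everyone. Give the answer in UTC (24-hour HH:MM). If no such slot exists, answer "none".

Lars → UTC: 04:00–05:15, 07:00–11:00.
Thandi → UTC: 05:00–07:15, 09:00–09:30, 10:45–11:00, 13:00–14:45.
Lars ∩ Thandi: 05:00–05:15, 07:00–07:15, 09:00–09:30, 10:45–11:00.
Windows ≥ 75 min: (none).

none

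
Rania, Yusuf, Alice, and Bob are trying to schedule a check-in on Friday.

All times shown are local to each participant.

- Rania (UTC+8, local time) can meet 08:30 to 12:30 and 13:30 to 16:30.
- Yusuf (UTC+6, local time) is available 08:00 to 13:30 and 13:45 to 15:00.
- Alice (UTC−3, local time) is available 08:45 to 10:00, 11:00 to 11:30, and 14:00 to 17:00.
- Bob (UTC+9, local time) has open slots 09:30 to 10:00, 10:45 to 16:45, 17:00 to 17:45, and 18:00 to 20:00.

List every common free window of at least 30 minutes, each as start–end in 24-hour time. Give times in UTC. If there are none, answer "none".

Rania → UTC: 00:30–04:30, 05:30–08:30.
Yusuf → UTC: 02:00–07:30, 07:45–09:00.
Alice → UTC: 11:45–13:00, 14:00–14:30, 17:00–20:00.
Bob → UTC: 00:30–01:00, 01:45–07:45, 08:00–08:45, 09:00–11:00.
Rania ∩ Yusuf: 02:00–04:30, 05:30–07:30, 07:45–08:30.
Rania ∩ Yusuf ∩ Alice: (none).
Rania ∩ Yusuf ∩ Alice ∩ Bob: (none).
Windows ≥ 30 min: (none).

none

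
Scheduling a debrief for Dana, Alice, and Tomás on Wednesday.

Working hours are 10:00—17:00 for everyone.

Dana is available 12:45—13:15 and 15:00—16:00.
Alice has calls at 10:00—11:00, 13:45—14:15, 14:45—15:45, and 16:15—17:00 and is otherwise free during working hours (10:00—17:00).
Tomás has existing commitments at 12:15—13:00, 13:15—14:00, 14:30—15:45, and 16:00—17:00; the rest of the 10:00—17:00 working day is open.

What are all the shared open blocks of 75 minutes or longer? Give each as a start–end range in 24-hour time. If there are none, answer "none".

none

Alice free within 10:00–17:00: 11:00–13:45, 14:15–14:45, 15:45–16:15.
Tomás free within 10:00–17:00: 10:00–12:15, 13:00–13:15, 14:00–14:30, 15:45–16:00.
Dana ∩ Alice: 12:45–13:15, 15:45–16:00.
Dana ∩ Alice ∩ Tomás: 13:00–13:15, 15:45–16:00.
Windows ≥ 75 min: (none).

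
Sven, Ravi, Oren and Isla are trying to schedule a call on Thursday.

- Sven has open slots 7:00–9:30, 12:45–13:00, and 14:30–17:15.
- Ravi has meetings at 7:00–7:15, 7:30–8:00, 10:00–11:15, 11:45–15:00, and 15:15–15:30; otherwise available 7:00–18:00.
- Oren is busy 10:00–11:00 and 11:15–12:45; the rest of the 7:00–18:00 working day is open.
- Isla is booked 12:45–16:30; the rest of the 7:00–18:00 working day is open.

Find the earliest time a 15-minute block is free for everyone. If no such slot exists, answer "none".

07:15

Ravi free within 07:00–18:00: 07:15–07:30, 08:00–10:00, 11:15–11:45, 15:00–15:15, 15:30–18:00.
Oren free within 07:00–18:00: 07:00–10:00, 11:00–11:15, 12:45–18:00.
Isla free within 07:00–18:00: 07:00–12:45, 16:30–18:00.
Sven ∩ Ravi: 07:15–07:30, 08:00–09:30, 15:00–15:15, 15:30–17:15.
Sven ∩ Ravi ∩ Oren: 07:15–07:30, 08:00–09:30, 15:00–15:15, 15:30–17:15.
Sven ∩ Ravi ∩ Oren ∩ Isla: 07:15–07:30, 08:00–09:30, 16:30–17:15.
Windows ≥ 15 min: 07:15–07:30, 08:00–09:30, 16:30–17:15.
Earliest such window starts at 07:15.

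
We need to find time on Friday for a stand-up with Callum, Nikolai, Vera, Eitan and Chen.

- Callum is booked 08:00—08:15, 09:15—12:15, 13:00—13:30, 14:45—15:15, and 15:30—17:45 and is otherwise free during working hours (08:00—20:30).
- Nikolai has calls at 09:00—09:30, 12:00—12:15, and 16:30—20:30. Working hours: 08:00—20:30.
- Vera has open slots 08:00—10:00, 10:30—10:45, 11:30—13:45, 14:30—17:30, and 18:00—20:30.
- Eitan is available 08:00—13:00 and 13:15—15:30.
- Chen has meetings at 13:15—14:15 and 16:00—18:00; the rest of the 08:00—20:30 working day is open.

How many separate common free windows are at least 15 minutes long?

4

Callum free within 08:00–20:30: 08:15–09:15, 12:15–13:00, 13:30–14:45, 15:15–15:30, 17:45–20:30.
Nikolai free within 08:00–20:30: 08:00–09:00, 09:30–12:00, 12:15–16:30.
Chen free within 08:00–20:30: 08:00–13:15, 14:15–16:00, 18:00–20:30.
Callum ∩ Nikolai: 08:15–09:00, 12:15–13:00, 13:30–14:45, 15:15–15:30.
Callum ∩ Nikolai ∩ Vera: 08:15–09:00, 12:15–13:00, 13:30–13:45, 14:30–14:45, 15:15–15:30.
Callum ∩ Nikolai ∩ Vera ∩ Eitan: 08:15–09:00, 12:15–13:00, 13:30–13:45, 14:30–14:45, 15:15–15:30.
Callum ∩ Nikolai ∩ Vera ∩ Eitan ∩ Chen: 08:15–09:00, 12:15–13:00, 14:30–14:45, 15:15–15:30.
Windows ≥ 15 min: 08:15–09:00, 12:15–13:00, 14:30–14:45, 15:15–15:30.
That's 4 windows.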